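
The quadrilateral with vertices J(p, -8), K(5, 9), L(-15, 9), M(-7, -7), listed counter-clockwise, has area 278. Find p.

Write out the shoelace sum; only the two edges meeting at J involve p:
2·Area = [((-7)·(-8) − p·(-7)) + (p·9 − 5·(-8))] + 348
       = 16·p + 444 = 556
⇒ p = 7.

7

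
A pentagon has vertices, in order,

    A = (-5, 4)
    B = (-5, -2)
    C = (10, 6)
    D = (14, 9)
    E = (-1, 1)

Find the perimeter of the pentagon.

|AB| = √((0)² + (-6)²) = √36 = 6
|BC| = √((15)² + (8)²) = √289 = 17
|CD| = √((4)² + (3)²) = √25 = 5
|DE| = √((-15)² + (-8)²) = √289 = 17
|EA| = √((-4)² + (3)²) = √25 = 5
Perimeter = 6 + 17 + 5 + 17 + 5 = 50.

50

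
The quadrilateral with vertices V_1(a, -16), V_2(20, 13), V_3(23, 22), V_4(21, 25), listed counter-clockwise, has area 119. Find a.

0

Write out the shoelace sum; only the two edges meeting at V_1 involve a:
2·Area = [(21·(-16) − a·25) + (a·13 − 20·(-16))] + 254
       = -12·a + 238 = 238
⇒ a = 0.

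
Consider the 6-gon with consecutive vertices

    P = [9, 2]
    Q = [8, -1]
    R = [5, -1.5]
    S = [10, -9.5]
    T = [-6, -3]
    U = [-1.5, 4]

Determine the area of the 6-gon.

109.5

Σ = (-25) + (-7) + (-32.5) + (-87) + (-28.5) + (-39) = -219
Area = |Σ|/2 = 109.5.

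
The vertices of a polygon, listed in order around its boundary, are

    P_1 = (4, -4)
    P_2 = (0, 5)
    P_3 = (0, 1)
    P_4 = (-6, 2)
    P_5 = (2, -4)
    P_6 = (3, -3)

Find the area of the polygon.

Σ = (20) + (0) + (6) + (20) + (6) + (0) = 52
Area = |Σ|/2 = 26.

26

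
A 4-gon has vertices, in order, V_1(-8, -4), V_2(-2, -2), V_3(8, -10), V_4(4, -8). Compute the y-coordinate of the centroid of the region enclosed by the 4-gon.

Apply the surveyor's formula. First the cross-terms c_i = x_i·y_{i+1} − x_{i+1}·y_i:
  8, 36, -24, -80  ⇒  2A = -60, A = -30.
Then Σ (y_i + y_{i+1})·c_i = 912, so ȳ = 912 / (6·(-30)) = -76/15.

-76/15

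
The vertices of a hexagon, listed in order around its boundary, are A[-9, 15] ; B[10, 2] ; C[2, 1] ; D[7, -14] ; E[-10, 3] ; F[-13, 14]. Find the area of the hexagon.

Cross-terms: -168, 6, -35, -119, -101, -69  ⇒  Σ = -486
Area = |Σ|/2 = 243.

243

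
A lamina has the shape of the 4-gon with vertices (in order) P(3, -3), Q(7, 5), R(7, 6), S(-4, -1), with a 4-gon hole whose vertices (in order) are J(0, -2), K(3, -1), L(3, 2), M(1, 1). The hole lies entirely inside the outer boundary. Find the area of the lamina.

30.5

Outer boundary:
Apply the shoelace (surveyor's) formula: 2A = Σ (x_i·y_{i+1} − x_{i+1}·y_i), indices taken mod 4.
Σ = (36) + (7) + (17) + (15) = 75
Area = |Σ|/2 = 37.5.
Hole:
Cross-terms: 6, 9, 1, -2  ⇒  Σ = 14
Area = |Σ|/2 = 7.
Net area = 37.5 − 7 = 30.5.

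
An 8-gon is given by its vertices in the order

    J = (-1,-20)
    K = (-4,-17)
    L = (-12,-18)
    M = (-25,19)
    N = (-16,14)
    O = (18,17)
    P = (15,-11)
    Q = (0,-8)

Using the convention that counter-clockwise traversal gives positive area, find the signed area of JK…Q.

-1012

Σ = (-63) + (-132) + (-678) + (-46) + (-524) + (-453) + (-120) + (-8) = -2024
Signed area = Σ/2 = -1012 (negative ⇒ clockwise traversal).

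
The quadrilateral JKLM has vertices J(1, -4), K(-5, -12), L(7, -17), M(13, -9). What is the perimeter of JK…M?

46

|JK| = √((-6)² + (-8)²) = √100 = 10
|KL| = √((12)² + (-5)²) = √169 = 13
|LM| = √((6)² + (8)²) = √100 = 10
|MJ| = √((-12)² + (5)²) = √169 = 13
Perimeter = 10 + 13 + 10 + 13 = 46.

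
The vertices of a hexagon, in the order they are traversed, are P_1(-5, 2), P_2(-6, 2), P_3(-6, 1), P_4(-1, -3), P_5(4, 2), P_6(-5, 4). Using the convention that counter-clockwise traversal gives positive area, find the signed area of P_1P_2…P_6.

36.5

Apply the surveyor's formula: 2A = Σ (x_i·y_{i+1} − x_{i+1}·y_i), indices taken mod 6.
Σ = (2) + (6) + (19) + (10) + (26) + (10) = 73
Signed area = Σ/2 = 36.5 (positive ⇒ counter-clockwise traversal).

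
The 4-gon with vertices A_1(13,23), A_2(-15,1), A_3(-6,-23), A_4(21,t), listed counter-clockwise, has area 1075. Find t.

-25

Write out the shoelace sum; only the two edges meeting at A_4 involve t:
2·Area = [((-6)·t − 21·(-23)) + (21·23 − 13·t)] + 709
       = -19·t + 1675 = 2150
⇒ t = -25.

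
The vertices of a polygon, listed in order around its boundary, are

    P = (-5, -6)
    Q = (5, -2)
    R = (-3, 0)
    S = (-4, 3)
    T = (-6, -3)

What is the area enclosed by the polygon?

Cross-terms: 40, -6, -9, 30, 21  ⇒  Σ = 76
Area = |Σ|/2 = 38.

38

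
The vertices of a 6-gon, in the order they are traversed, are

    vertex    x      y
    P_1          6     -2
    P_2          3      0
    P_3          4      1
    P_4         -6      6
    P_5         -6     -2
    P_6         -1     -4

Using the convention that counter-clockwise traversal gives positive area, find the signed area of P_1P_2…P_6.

67.5

Σ = (6) + (3) + (30) + (48) + (22) + (26) = 135
Signed area = Σ/2 = 67.5 (positive ⇒ counter-clockwise traversal).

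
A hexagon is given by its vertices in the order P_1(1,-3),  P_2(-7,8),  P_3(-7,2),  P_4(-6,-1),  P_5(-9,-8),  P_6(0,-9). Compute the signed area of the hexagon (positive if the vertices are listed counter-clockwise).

Apply the surveyor's formula: 2A = Σ (x_i·y_{i+1} − x_{i+1}·y_i), indices taken mod 6.
P_1→P_2: (1)(8) − (-7)(-3) = -13
P_2→P_3: (-7)(2) − (-7)(8) = 42
P_3→P_4: (-7)(-1) − (-6)(2) = 19
P_4→P_5: (-6)(-8) − (-9)(-1) = 39
P_5→P_6: (-9)(-9) − (0)(-8) = 81
P_6→P_1: (0)(-3) − (1)(-9) = 9
Σ = 177
Signed area = Σ/2 = 88.5 (positive ⇒ counter-clockwise traversal).

88.5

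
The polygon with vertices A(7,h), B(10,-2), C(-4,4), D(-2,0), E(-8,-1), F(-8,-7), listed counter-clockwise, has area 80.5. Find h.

-2

Write out the shoelace sum; only the two edges meeting at A involve h:
2·Area = [((-8)·h − 7·(-7)) + (7·(-2) − 10·h)] + 90
       = -18·h + 125 = 161
⇒ h = -2.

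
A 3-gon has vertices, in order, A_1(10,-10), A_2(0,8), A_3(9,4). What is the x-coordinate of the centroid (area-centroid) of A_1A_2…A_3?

19/3

Apply the surveyor's formula. First the cross-terms c_i = x_i·y_{i+1} − x_{i+1}·y_i:
  80, -72, -130  ⇒  2A = -122, A = -61.
Then Σ (x_i + x_{i+1})·c_i = -2318, so x̄ = -2318 / (6·(-61)) = 19/3.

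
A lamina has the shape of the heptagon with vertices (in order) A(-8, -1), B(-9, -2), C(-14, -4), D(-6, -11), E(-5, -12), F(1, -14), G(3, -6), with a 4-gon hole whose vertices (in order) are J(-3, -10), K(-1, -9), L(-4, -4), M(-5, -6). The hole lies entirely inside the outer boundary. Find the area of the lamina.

104

Outer boundary:
Apply the surveyor's formula: 2A = Σ (x_i·y_{i+1} − x_{i+1}·y_i), indices taken mod 7.
Σ = (7) + (8) + (130) + (17) + (82) + (36) + (-51) = 229
Area = |Σ|/2 = 114.5.
Hole:
Apply the shoelace (surveyor's) formula: 2A = Σ (x_i·y_{i+1} − x_{i+1}·y_i), indices taken mod 4.
Σ = (17) + (-32) + (4) + (32) = 21
Area = |Σ|/2 = 10.5.
Net area = 114.5 − 10.5 = 104.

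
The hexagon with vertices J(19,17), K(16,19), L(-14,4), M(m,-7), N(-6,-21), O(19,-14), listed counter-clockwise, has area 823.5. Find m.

-4

Write out the shoelace sum; only the two edges meeting at M involve m:
2·Area = [((-14)·(-7) − m·4) + (m·(-21) − (-6)·(-7))] + 1491
       = -25·m + 1547 = 1647
⇒ m = -4.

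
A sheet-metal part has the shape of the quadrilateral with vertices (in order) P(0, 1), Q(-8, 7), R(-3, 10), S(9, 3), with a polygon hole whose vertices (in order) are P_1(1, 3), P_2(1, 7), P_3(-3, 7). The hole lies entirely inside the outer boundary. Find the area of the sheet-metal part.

62.5

Outer boundary:
Apply Gauss's area formula: 2A = Σ (x_i·y_{i+1} − x_{i+1}·y_i), indices taken mod 4.
Σ = (8) + (-59) + (-99) + (9) = -141
Area = |Σ|/2 = 70.5.
Hole:
Apply Gauss's area formula: 2A = Σ (x_i·y_{i+1} − x_{i+1}·y_i), indices taken mod 3.
Σ = (4) + (28) + (-16) = 16
Area = |Σ|/2 = 8.
Net area = 70.5 − 8 = 62.5.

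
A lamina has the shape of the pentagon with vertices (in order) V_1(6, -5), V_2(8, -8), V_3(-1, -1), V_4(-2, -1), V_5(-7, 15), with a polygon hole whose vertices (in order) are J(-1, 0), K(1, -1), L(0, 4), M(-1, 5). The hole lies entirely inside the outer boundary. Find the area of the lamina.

Outer boundary:
Apply the surveyor's formula: 2A = Σ (x_i·y_{i+1} − x_{i+1}·y_i), indices taken mod 5.
Cross-terms: -8, -16, -1, -37, -55  ⇒  Σ = -117
Area = |Σ|/2 = 58.5.
Hole:
Apply the shoelace (surveyor's) formula: 2A = Σ (x_i·y_{i+1} − x_{i+1}·y_i), indices taken mod 4.
Σ = (1) + (4) + (4) + (5) = 14
Area = |Σ|/2 = 7.
Net area = 58.5 − 7 = 51.5.

51.5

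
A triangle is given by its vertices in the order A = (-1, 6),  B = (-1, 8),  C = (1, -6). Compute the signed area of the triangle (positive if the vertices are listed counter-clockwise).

Apply the shoelace formula: 2A = Σ (x_i·y_{i+1} − x_{i+1}·y_i), indices taken mod 3.
Σ = (-2) + (-2) + (0) = -4
Signed area = Σ/2 = -2 (negative ⇒ clockwise traversal).

-2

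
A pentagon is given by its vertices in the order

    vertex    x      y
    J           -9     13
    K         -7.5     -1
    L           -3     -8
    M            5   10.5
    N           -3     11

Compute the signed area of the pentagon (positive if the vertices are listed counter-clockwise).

159.25

Apply the shoelace (surveyor's) formula: 2A = Σ (x_i·y_{i+1} − x_{i+1}·y_i), indices taken mod 5.
Σ = (106.5) + (57) + (8.5) + (86.5) + (60) = 318.5
Signed area = Σ/2 = 159.25 (positive ⇒ counter-clockwise traversal).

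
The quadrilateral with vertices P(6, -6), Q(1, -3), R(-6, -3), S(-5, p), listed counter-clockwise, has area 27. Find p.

The doubled signed area Σ (x_i y_{i+1} − x_{i+1} y_i) is linear in p.
With p=0 it equals -18; the coefficient of p is -12 (from the two edges through S).
So -12·p + -18 = 2·27 = 54 ⇒ p = -6.

-6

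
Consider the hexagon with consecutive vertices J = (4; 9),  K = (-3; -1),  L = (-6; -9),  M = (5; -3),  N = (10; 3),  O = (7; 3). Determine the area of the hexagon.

106

Apply the shoelace formula: 2A = Σ (x_i·y_{i+1} − x_{i+1}·y_i), indices taken mod 6.
J→K: (4)(-1) − (-3)(9) = 23
K→L: (-3)(-9) − (-6)(-1) = 21
L→M: (-6)(-3) − (5)(-9) = 63
M→N: (5)(3) − (10)(-3) = 45
N→O: (10)(3) − (7)(3) = 9
O→J: (7)(9) − (4)(3) = 51
Σ = 212
Area = |Σ|/2 = 106.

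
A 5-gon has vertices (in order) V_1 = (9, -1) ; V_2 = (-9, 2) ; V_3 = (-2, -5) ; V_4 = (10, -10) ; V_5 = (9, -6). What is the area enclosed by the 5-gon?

101.5

Apply Gauss's area formula: 2A = Σ (x_i·y_{i+1} − x_{i+1}·y_i), indices taken mod 5.
Cross-terms: 9, 49, 70, 30, 45  ⇒  Σ = 203
Area = |Σ|/2 = 101.5.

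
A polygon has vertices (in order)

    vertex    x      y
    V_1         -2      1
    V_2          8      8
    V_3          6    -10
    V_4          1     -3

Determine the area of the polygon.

82.5

Apply Gauss's area formula: 2A = Σ (x_i·y_{i+1} − x_{i+1}·y_i), indices taken mod 4.
Cross-terms: -24, -128, -8, -5  ⇒  Σ = -165
Area = |Σ|/2 = 82.5.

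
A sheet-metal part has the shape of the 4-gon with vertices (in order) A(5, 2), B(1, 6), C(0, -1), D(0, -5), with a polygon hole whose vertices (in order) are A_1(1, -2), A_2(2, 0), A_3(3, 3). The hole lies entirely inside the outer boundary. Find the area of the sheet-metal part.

25.5

Outer boundary:
Σ = (28) + (-1) + (0) + (25) = 52
Area = |Σ|/2 = 26.
Hole:
Σ = (4) + (6) + (-9) = 1
Area = |Σ|/2 = 0.5.
Net area = 26 − 0.5 = 25.5.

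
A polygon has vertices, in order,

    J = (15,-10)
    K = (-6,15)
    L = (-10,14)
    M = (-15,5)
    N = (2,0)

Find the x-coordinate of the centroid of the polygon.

Apply the surveyor's formula. First the cross-terms c_i = x_i·y_{i+1} − x_{i+1}·y_i:
  165, 66, 160, -10, -20  ⇒  2A = 361, A = 180.5.
Then Σ (x_i + x_{i+1})·c_i = -3781, so x̄ = -3781 / (6·180.5) = -199/57.

-199/57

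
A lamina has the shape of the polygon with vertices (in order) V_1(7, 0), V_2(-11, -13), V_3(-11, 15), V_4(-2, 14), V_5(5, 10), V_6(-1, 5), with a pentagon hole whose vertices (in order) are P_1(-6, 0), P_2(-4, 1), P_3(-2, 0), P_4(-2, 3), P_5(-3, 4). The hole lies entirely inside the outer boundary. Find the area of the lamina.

Outer boundary:
Σ = (-91) + (-308) + (-124) + (-90) + (35) + (-35) = -613
Area = |Σ|/2 = 306.5.
Hole:
P_1→P_2: (-6)(1) − (-4)(0) = -6
P_2→P_3: (-4)(0) − (-2)(1) = 2
P_3→P_4: (-2)(3) − (-2)(0) = -6
P_4→P_5: (-2)(4) − (-3)(3) = 1
P_5→P_1: (-3)(0) − (-6)(4) = 24
Σ = 15
Area = |Σ|/2 = 7.5.
Net area = 306.5 − 7.5 = 299.

299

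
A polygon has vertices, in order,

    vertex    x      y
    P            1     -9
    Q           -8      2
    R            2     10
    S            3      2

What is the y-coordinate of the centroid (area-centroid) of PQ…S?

1

Apply the shoelace (surveyor's) formula. First the cross-terms c_i = x_i·y_{i+1} − x_{i+1}·y_i:
  -70, -84, -26, -29  ⇒  2A = -209, A = -104.5.
Then Σ (y_i + y_{i+1})·c_i = -627, so ȳ = -627 / (6·(-104.5)) = 1.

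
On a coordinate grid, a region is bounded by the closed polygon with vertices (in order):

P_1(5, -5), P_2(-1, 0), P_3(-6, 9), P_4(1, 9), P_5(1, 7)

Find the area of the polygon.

59.5

Apply the shoelace formula: 2A = Σ (x_i·y_{i+1} − x_{i+1}·y_i), indices taken mod 5.
Σ = (-5) + (-9) + (-63) + (-2) + (-40) = -119
Area = |Σ|/2 = 59.5.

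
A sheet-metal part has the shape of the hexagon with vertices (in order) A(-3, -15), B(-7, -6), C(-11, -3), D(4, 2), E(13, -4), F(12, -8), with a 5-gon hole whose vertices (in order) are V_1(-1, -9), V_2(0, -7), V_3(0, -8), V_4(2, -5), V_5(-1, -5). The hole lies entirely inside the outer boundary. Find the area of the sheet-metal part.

Outer boundary:
Apply the surveyor's formula: 2A = Σ (x_i·y_{i+1} − x_{i+1}·y_i), indices taken mod 6.
Σ = (-87) + (-45) + (-10) + (-42) + (-56) + (-204) = -444
Area = |Σ|/2 = 222.
Hole:
Apply the shoelace formula: 2A = Σ (x_i·y_{i+1} − x_{i+1}·y_i), indices taken mod 5.
V_1→V_2: (-1)(-7) − (0)(-9) = 7
V_2→V_3: (0)(-8) − (0)(-7) = 0
V_3→V_4: (0)(-5) − (2)(-8) = 16
V_4→V_5: (2)(-5) − (-1)(-5) = -15
V_5→V_1: (-1)(-9) − (-1)(-5) = 4
Σ = 12
Area = |Σ|/2 = 6.
Net area = 222 − 6 = 216.

216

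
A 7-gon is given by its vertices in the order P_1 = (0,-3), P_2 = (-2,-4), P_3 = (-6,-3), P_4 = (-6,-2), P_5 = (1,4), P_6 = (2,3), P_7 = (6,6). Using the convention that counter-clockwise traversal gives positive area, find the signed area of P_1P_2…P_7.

Cross-terms: -6, -18, -6, -22, -5, -6, -18  ⇒  Σ = -81
Signed area = Σ/2 = -40.5 (negative ⇒ clockwise traversal).

-40.5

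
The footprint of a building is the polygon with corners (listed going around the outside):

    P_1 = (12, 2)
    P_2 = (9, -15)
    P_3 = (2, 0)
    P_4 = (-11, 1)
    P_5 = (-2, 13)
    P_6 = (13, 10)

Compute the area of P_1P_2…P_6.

Apply the surveyor's formula: 2A = Σ (x_i·y_{i+1} − x_{i+1}·y_i), indices taken mod 6.
Σ = (-198) + (30) + (2) + (-141) + (-189) + (-94) = -590
Area = |Σ|/2 = 295.

295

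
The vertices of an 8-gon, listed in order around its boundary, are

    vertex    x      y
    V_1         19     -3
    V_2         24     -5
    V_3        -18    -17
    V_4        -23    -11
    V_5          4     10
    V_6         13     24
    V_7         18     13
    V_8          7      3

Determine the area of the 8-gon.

656

Σ = (-23) + (-498) + (-193) + (-186) + (-34) + (-263) + (-37) + (-78) = -1312
Area = |Σ|/2 = 656.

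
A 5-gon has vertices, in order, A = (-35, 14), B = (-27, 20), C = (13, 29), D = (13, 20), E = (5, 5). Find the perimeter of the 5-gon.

118

|AB| = √((8)² + (6)²) = √100 = 10
|BC| = √((40)² + (9)²) = √1681 = 41
|CD| = √((0)² + (-9)²) = √81 = 9
|DE| = √((-8)² + (-15)²) = √289 = 17
|EA| = √((-40)² + (9)²) = √1681 = 41
Perimeter = 10 + 41 + 9 + 17 + 41 = 118.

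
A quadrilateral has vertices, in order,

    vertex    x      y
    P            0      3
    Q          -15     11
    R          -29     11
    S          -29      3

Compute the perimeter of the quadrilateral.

68

|PQ| = √((-15)² + (8)²) = √289 = 17
|QR| = √((-14)² + (0)²) = √196 = 14
|RS| = √((0)² + (-8)²) = √64 = 8
|SP| = √((29)² + (0)²) = √841 = 29
Perimeter = 17 + 14 + 8 + 29 = 68.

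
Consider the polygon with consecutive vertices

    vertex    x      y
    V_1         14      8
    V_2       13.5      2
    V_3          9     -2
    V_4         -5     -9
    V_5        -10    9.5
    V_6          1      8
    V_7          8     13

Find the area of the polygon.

306

Apply the shoelace (surveyor's) formula: 2A = Σ (x_i·y_{i+1} − x_{i+1}·y_i), indices taken mod 7.
Cross-terms: -80, -45, -91, -137.5, -89.5, -51, -118  ⇒  Σ = -612
Area = |Σ|/2 = 306.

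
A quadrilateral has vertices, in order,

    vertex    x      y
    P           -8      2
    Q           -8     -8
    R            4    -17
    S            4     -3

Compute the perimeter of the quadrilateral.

52

|PQ| = √((0)² + (-10)²) = √100 = 10
|QR| = √((12)² + (-9)²) = √225 = 15
|RS| = √((0)² + (14)²) = √196 = 14
|SP| = √((-12)² + (5)²) = √169 = 13
Perimeter = 10 + 15 + 14 + 13 = 52.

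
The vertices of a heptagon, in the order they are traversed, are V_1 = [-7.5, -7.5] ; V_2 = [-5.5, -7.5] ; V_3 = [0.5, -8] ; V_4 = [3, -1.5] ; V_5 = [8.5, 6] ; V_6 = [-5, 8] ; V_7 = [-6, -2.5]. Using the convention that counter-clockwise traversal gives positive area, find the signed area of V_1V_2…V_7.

Apply the shoelace (surveyor's) formula: 2A = Σ (x_i·y_{i+1} − x_{i+1}·y_i), indices taken mod 7.
Σ = (15) + (47.75) + (23.25) + (30.75) + (98) + (60.5) + (26.25) = 301.5
Signed area = Σ/2 = 150.75 (positive ⇒ counter-clockwise traversal).

150.75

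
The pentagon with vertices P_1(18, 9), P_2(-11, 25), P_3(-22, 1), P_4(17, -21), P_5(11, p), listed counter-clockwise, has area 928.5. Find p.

6

The doubled signed area Σ (x_i y_{i+1} − x_{i+1} y_i) is linear in p.
With p=0 it equals 1863; the coefficient of p is -1 (from the two edges through P_5).
So -1·p + 1863 = 2·928.5 = 1857 ⇒ p = 6.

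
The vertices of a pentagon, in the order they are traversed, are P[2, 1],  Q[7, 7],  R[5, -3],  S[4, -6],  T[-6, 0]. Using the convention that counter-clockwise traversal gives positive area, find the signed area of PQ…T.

-54.5

Apply the surveyor's formula: 2A = Σ (x_i·y_{i+1} − x_{i+1}·y_i), indices taken mod 5.
Σ = (7) + (-56) + (-18) + (-36) + (-6) = -109
Signed area = Σ/2 = -54.5 (negative ⇒ clockwise traversal).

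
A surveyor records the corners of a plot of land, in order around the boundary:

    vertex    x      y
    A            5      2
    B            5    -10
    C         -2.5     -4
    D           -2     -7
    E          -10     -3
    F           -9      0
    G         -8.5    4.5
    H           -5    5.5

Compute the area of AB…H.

144.375

Σ = (-60) + (-45) + (9.5) + (-64) + (-27) + (-40.5) + (-24.25) + (-37.5) = -288.75
Area = |Σ|/2 = 144.375.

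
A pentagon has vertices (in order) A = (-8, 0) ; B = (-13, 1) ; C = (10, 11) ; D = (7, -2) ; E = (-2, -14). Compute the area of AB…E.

Apply Gauss's area formula: 2A = Σ (x_i·y_{i+1} − x_{i+1}·y_i), indices taken mod 5.
Σ = (-8) + (-153) + (-97) + (-102) + (-112) = -472
Area = |Σ|/2 = 236.

236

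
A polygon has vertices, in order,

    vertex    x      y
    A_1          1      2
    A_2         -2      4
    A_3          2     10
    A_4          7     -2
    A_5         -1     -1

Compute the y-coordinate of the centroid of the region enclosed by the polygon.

Apply Gauss's area formula. First the cross-terms c_i = x_i·y_{i+1} − x_{i+1}·y_i:
  8, -28, -74, -9, -1  ⇒  2A = -104, A = -52.
Then Σ (y_i + y_{i+1})·c_i = -910, so ȳ = -910 / (6·(-52)) = 35/12.

35/12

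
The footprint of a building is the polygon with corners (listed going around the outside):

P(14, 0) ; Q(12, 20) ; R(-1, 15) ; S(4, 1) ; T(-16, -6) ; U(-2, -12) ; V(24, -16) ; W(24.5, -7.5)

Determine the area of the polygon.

Apply the shoelace formula: 2A = Σ (x_i·y_{i+1} − x_{i+1}·y_i), indices taken mod 8.
Σ = (280) + (200) + (-61) + (-8) + (180) + (320) + (212) + (105) = 1228
Area = |Σ|/2 = 614.

614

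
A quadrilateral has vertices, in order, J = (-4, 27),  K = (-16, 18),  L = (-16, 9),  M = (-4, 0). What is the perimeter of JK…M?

66

|JK| = √((-12)² + (-9)²) = √225 = 15
|KL| = √((0)² + (-9)²) = √81 = 9
|LM| = √((12)² + (-9)²) = √225 = 15
|MJ| = √((0)² + (27)²) = √729 = 27
Perimeter = 15 + 9 + 15 + 27 = 66.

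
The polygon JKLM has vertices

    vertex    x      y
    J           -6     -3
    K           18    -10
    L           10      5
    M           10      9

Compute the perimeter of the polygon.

|JK| = √((24)² + (-7)²) = √625 = 25
|KL| = √((-8)² + (15)²) = √289 = 17
|LM| = √((0)² + (4)²) = √16 = 4
|MJ| = √((-16)² + (-12)²) = √400 = 20
Perimeter = 25 + 17 + 4 + 20 = 66.

66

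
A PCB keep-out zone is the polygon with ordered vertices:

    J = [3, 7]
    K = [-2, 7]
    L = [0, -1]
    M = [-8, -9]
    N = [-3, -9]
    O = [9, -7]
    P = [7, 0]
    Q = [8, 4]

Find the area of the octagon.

Apply the shoelace (surveyor's) formula: 2A = Σ (x_i·y_{i+1} − x_{i+1}·y_i), indices taken mod 8.
Cross-terms: 35, 2, -8, 45, 102, 49, 28, 44  ⇒  Σ = 297
Area = |Σ|/2 = 148.5.

148.5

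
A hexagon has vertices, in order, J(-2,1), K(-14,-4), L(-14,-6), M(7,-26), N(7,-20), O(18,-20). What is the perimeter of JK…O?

90

|JK| = √((-12)² + (-5)²) = √169 = 13
|KL| = √((0)² + (-2)²) = √4 = 2
|LM| = √((21)² + (-20)²) = √841 = 29
|MN| = √((0)² + (6)²) = √36 = 6
|NO| = √((11)² + (0)²) = √121 = 11
|OJ| = √((-20)² + (21)²) = √841 = 29
Perimeter = 13 + 2 + 29 + 6 + 11 + 29 = 90.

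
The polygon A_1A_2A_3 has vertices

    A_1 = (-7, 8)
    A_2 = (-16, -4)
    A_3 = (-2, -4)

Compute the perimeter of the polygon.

|A_1A_2| = √((-9)² + (-12)²) = √225 = 15
|A_2A_3| = √((14)² + (0)²) = √196 = 14
|A_3A_1| = √((-5)² + (12)²) = √169 = 13
Perimeter = 15 + 14 + 13 = 42.

42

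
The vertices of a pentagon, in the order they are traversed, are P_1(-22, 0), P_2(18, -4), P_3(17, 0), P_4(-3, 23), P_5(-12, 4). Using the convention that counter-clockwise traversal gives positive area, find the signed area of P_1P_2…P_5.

Σ = (88) + (68) + (391) + (264) + (88) = 899
Signed area = Σ/2 = 449.5 (positive ⇒ counter-clockwise traversal).

449.5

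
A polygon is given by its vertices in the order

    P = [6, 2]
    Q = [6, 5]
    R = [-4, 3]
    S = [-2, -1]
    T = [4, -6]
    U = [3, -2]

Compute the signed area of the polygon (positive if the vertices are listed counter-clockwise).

55

Apply the shoelace formula: 2A = Σ (x_i·y_{i+1} − x_{i+1}·y_i), indices taken mod 6.
Σ = (18) + (38) + (10) + (16) + (10) + (18) = 110
Signed area = Σ/2 = 55 (positive ⇒ counter-clockwise traversal).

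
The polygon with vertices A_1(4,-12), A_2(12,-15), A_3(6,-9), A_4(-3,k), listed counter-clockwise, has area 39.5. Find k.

2

The doubled signed area Σ (x_i y_{i+1} − x_{i+1} y_i) is linear in k.
With k=0 it equals 75; the coefficient of k is 2 (from the two edges through A_4).
So 2·k + 75 = 2·39.5 = 79 ⇒ k = 2.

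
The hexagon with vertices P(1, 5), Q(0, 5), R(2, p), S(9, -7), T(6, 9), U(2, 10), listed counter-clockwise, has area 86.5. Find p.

Write out the shoelace sum; only the two edges meeting at R involve p:
2·Area = [(0·p − 2·5) + (2·(-7) − 9·p)] + 170
       = -9·p + 146 = 173
⇒ p = -3.

-3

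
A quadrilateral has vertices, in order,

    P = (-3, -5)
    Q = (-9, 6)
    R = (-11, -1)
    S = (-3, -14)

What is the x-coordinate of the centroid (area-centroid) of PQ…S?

Apply the surveyor's formula. First the cross-terms c_i = x_i·y_{i+1} − x_{i+1}·y_i:
  -63, 75, 151, -27  ⇒  2A = 136, A = 68.
Then Σ (x_i + x_{i+1})·c_i = -2696, so x̄ = -2696 / (6·68) = -337/51.

-337/51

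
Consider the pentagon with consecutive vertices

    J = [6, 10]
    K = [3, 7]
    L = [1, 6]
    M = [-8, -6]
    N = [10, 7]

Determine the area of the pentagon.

Apply the shoelace formula: 2A = Σ (x_i·y_{i+1} − x_{i+1}·y_i), indices taken mod 5.
Σ = (12) + (11) + (42) + (4) + (58) = 127
Area = |Σ|/2 = 63.5.

63.5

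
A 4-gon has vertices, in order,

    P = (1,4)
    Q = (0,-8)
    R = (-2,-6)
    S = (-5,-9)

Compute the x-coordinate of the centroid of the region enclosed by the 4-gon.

Apply the shoelace formula. First the cross-terms c_i = x_i·y_{i+1} − x_{i+1}·y_i:
  -8, -16, -12, -11  ⇒  2A = -47, A = -23.5.
Then Σ (x_i + x_{i+1})·c_i = 152, so x̄ = 152 / (6·(-23.5)) = -152/141.

-152/141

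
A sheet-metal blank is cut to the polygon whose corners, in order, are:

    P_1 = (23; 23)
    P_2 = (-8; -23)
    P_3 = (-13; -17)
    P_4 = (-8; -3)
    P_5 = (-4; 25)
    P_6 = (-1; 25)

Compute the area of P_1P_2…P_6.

745

Apply Gauss's area formula: 2A = Σ (x_i·y_{i+1} − x_{i+1}·y_i), indices taken mod 6.
P_1→P_2: (23)(-23) − (-8)(23) = -345
P_2→P_3: (-8)(-17) − (-13)(-23) = -163
P_3→P_4: (-13)(-3) − (-8)(-17) = -97
P_4→P_5: (-8)(25) − (-4)(-3) = -212
P_5→P_6: (-4)(25) − (-1)(25) = -75
P_6→P_1: (-1)(23) − (23)(25) = -598
Σ = -1490
Area = |Σ|/2 = 745.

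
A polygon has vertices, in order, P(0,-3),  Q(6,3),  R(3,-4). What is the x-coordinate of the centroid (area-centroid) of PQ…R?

3

Apply the shoelace (surveyor's) formula. First the cross-terms c_i = x_i·y_{i+1} − x_{i+1}·y_i:
  18, -33, -9  ⇒  2A = -24, A = -12.
Then Σ (x_i + x_{i+1})·c_i = -216, so x̄ = -216 / (6·(-12)) = 3.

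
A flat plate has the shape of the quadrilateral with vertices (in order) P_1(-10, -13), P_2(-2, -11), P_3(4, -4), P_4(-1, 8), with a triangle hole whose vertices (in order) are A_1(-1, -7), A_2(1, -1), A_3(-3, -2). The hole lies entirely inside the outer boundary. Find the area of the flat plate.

117.5

Outer boundary:
Apply the shoelace formula: 2A = Σ (x_i·y_{i+1} − x_{i+1}·y_i), indices taken mod 4.
Σ = (84) + (52) + (28) + (93) = 257
Area = |Σ|/2 = 128.5.
Hole:
Σ = (8) + (-5) + (19) = 22
Area = |Σ|/2 = 11.
Net area = 128.5 − 11 = 117.5.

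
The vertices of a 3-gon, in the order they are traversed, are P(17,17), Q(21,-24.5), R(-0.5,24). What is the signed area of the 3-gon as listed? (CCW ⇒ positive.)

-349.125

Apply the surveyor's formula: 2A = Σ (x_i·y_{i+1} − x_{i+1}·y_i), indices taken mod 3.
Cross-terms: -773.5, 491.75, -416.5  ⇒  Σ = -698.25
Signed area = Σ/2 = -349.125 (negative ⇒ clockwise traversal).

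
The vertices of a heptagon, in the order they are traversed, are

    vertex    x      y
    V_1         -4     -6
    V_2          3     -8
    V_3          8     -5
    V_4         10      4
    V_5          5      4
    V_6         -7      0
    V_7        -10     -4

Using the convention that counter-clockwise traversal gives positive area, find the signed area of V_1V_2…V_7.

150.5

Apply Gauss's area formula: 2A = Σ (x_i·y_{i+1} − x_{i+1}·y_i), indices taken mod 7.
V_1→V_2: (-4)(-8) − (3)(-6) = 50
V_2→V_3: (3)(-5) − (8)(-8) = 49
V_3→V_4: (8)(4) − (10)(-5) = 82
V_4→V_5: (10)(4) − (5)(4) = 20
V_5→V_6: (5)(0) − (-7)(4) = 28
V_6→V_7: (-7)(-4) − (-10)(0) = 28
V_7→V_1: (-10)(-6) − (-4)(-4) = 44
Σ = 301
Signed area = Σ/2 = 150.5 (positive ⇒ counter-clockwise traversal).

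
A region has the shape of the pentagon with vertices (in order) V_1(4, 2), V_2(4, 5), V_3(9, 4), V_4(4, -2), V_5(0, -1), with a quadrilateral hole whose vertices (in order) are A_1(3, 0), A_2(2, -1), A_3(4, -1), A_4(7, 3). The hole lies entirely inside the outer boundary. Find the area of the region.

21

Outer boundary:
Apply the surveyor's formula: 2A = Σ (x_i·y_{i+1} − x_{i+1}·y_i), indices taken mod 5.
Σ = (12) + (-29) + (-34) + (-4) + (4) = -51
Area = |Σ|/2 = 25.5.
Hole:
Σ = (-3) + (2) + (19) + (-9) = 9
Area = |Σ|/2 = 4.5.
Net area = 25.5 − 4.5 = 21.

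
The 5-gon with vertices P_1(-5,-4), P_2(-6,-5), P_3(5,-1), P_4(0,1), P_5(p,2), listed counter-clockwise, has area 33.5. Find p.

-4

Write out the shoelace sum; only the two edges meeting at P_5 involve p:
2·Area = [(0·2 − p·1) + (p·(-4) − (-5)·2)] + 37
       = -5·p + 47 = 67
⇒ p = -4.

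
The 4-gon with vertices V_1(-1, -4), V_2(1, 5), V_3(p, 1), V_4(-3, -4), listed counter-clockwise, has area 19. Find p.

-3

The doubled signed area Σ (x_i y_{i+1} − x_{i+1} y_i) is linear in p.
With p=0 it equals 11; the coefficient of p is -9 (from the two edges through V_3).
So -9·p + 11 = 2·19 = 38 ⇒ p = -3.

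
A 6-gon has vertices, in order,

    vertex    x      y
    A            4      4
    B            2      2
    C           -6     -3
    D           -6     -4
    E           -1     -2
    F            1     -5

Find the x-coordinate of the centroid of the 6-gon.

-32/153

Apply Gauss's area formula. First the cross-terms c_i = x_i·y_{i+1} − x_{i+1}·y_i:
  0, 6, 6, 8, 7, 24  ⇒  2A = 51, A = 25.5.
Then Σ (x_i + x_{i+1})·c_i = -32, so x̄ = -32 / (6·25.5) = -32/153.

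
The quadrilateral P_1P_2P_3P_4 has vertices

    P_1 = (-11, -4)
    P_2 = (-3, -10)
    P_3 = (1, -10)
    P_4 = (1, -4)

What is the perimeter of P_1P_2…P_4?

32

|P_1P_2| = √((8)² + (-6)²) = √100 = 10
|P_2P_3| = √((4)² + (0)²) = √16 = 4
|P_3P_4| = √((0)² + (6)²) = √36 = 6
|P_4P_1| = √((-12)² + (0)²) = √144 = 12
Perimeter = 10 + 4 + 6 + 12 = 32.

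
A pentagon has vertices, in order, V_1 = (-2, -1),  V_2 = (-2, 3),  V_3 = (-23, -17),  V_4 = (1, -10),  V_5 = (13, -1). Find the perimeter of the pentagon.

88

|V_1V_2| = √((0)² + (4)²) = √16 = 4
|V_2V_3| = √((-21)² + (-20)²) = √841 = 29
|V_3V_4| = √((24)² + (7)²) = √625 = 25
|V_4V_5| = √((12)² + (9)²) = √225 = 15
|V_5V_1| = √((-15)² + (0)²) = √225 = 15
Perimeter = 4 + 29 + 25 + 15 + 15 = 88.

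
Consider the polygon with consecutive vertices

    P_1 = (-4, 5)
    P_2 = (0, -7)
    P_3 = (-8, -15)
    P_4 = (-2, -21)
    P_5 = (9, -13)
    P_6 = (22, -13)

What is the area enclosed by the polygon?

276

Apply the shoelace formula: 2A = Σ (x_i·y_{i+1} − x_{i+1}·y_i), indices taken mod 6.
P_1→P_2: (-4)(-7) − (0)(5) = 28
P_2→P_3: (0)(-15) − (-8)(-7) = -56
P_3→P_4: (-8)(-21) − (-2)(-15) = 138
P_4→P_5: (-2)(-13) − (9)(-21) = 215
P_5→P_6: (9)(-13) − (22)(-13) = 169
P_6→P_1: (22)(5) − (-4)(-13) = 58
Σ = 552
Area = |Σ|/2 = 276.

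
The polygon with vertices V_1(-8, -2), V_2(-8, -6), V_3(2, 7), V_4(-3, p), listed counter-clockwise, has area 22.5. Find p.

The doubled signed area Σ (x_i y_{i+1} − x_{i+1} y_i) is linear in p.
With p=0 it equals 15; the coefficient of p is 10 (from the two edges through V_4).
So 10·p + 15 = 2·22.5 = 45 ⇒ p = 3.

3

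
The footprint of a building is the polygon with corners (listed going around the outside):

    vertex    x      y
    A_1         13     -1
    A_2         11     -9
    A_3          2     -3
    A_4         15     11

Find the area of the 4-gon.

Apply Gauss's area formula: 2A = Σ (x_i·y_{i+1} − x_{i+1}·y_i), indices taken mod 4.
A_1→A_2: (13)(-9) − (11)(-1) = -106
A_2→A_3: (11)(-3) − (2)(-9) = -15
A_3→A_4: (2)(11) − (15)(-3) = 67
A_4→A_1: (15)(-1) − (13)(11) = -158
Σ = -212
Area = |Σ|/2 = 106.

106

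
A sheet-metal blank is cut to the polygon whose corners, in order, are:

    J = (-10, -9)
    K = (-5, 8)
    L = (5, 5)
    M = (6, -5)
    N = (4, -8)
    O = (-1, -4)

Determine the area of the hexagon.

Cross-terms: -125, -65, -55, -28, -24, -31  ⇒  Σ = -328
Area = |Σ|/2 = 164.

164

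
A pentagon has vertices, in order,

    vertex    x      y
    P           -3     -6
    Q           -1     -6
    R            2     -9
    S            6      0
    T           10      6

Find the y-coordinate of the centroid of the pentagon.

Apply the shoelace formula. First the cross-terms c_i = x_i·y_{i+1} − x_{i+1}·y_i:
  12, 21, 54, 36, -42  ⇒  2A = 81, A = 40.5.
Then Σ (y_i + y_{i+1})·c_i = -729, so ȳ = -729 / (6·40.5) = -3.

-3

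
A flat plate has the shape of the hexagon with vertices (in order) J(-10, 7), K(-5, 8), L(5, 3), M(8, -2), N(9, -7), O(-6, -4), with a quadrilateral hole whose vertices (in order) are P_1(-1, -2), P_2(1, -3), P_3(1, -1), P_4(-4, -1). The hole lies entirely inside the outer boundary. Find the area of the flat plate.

161.5

Outer boundary:
J→K: (-10)(8) − (-5)(7) = -45
K→L: (-5)(3) − (5)(8) = -55
L→M: (5)(-2) − (8)(3) = -34
M→N: (8)(-7) − (9)(-2) = -38
N→O: (9)(-4) − (-6)(-7) = -78
O→J: (-6)(7) − (-10)(-4) = -82
Σ = -332
Area = |Σ|/2 = 166.
Hole:
P_1→P_2: (-1)(-3) − (1)(-2) = 5
P_2→P_3: (1)(-1) − (1)(-3) = 2
P_3→P_4: (1)(-1) − (-4)(-1) = -5
P_4→P_1: (-4)(-2) − (-1)(-1) = 7
Σ = 9
Area = |Σ|/2 = 4.5.
Net area = 166 − 4.5 = 161.5.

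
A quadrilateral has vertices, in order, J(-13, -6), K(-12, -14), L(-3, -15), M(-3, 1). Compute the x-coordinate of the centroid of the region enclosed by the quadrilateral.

Apply the surveyor's formula. First the cross-terms c_i = x_i·y_{i+1} − x_{i+1}·y_i:
  110, 138, -48, 31  ⇒  2A = 231, A = 115.5.
Then Σ (x_i + x_{i+1})·c_i = -5028, so x̄ = -5028 / (6·115.5) = -1676/231.

-1676/231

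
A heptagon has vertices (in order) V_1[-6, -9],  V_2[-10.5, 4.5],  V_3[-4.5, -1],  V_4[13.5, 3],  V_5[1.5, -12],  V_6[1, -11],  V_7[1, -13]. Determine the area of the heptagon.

175.375

Apply the shoelace (surveyor's) formula: 2A = Σ (x_i·y_{i+1} − x_{i+1}·y_i), indices taken mod 7.
Σ = (-121.5) + (30.75) + (0) + (-166.5) + (-4.5) + (-2) + (-87) = -350.75
Area = |Σ|/2 = 175.375.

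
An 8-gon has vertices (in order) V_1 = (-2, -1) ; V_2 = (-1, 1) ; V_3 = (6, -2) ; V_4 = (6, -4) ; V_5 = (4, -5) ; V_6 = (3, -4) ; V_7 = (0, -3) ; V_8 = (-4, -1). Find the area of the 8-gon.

26.5

V_1→V_2: (-2)(1) − (-1)(-1) = -3
V_2→V_3: (-1)(-2) − (6)(1) = -4
V_3→V_4: (6)(-4) − (6)(-2) = -12
V_4→V_5: (6)(-5) − (4)(-4) = -14
V_5→V_6: (4)(-4) − (3)(-5) = -1
V_6→V_7: (3)(-3) − (0)(-4) = -9
V_7→V_8: (0)(-1) − (-4)(-3) = -12
V_8→V_1: (-4)(-1) − (-2)(-1) = 2
Σ = -53
Area = |Σ|/2 = 26.5.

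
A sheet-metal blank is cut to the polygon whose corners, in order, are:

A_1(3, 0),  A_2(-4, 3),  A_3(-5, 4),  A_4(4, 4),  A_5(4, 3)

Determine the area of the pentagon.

20.5

Apply the surveyor's formula: 2A = Σ (x_i·y_{i+1} − x_{i+1}·y_i), indices taken mod 5.
Σ = (9) + (-1) + (-36) + (-4) + (-9) = -41
Area = |Σ|/2 = 20.5.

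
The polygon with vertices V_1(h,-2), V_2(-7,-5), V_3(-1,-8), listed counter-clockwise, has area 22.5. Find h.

2

The doubled signed area Σ (x_i y_{i+1} − x_{i+1} y_i) is linear in h.
With h=0 it equals 39; the coefficient of h is 3 (from the two edges through V_1).
So 3·h + 39 = 2·22.5 = 45 ⇒ h = 2.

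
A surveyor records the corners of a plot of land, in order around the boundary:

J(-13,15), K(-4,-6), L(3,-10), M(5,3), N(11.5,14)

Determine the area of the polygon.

322.5

Apply the surveyor's formula: 2A = Σ (x_i·y_{i+1} − x_{i+1}·y_i), indices taken mod 5.
J→K: (-13)(-6) − (-4)(15) = 138
K→L: (-4)(-10) − (3)(-6) = 58
L→M: (3)(3) − (5)(-10) = 59
M→N: (5)(14) − (11.5)(3) = 35.5
N→J: (11.5)(15) − (-13)(14) = 354.5
Σ = 645
Area = |Σ|/2 = 322.5.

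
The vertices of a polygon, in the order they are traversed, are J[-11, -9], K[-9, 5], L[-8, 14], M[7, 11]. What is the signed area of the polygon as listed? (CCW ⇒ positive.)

Cross-terms: -136, -86, -186, 58  ⇒  Σ = -350
Signed area = Σ/2 = -175 (negative ⇒ clockwise traversal).

-175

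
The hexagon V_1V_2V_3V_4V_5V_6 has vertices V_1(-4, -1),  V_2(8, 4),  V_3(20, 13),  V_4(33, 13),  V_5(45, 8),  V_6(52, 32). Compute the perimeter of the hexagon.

|V_1V_2| = √((12)² + (5)²) = √169 = 13
|V_2V_3| = √((12)² + (9)²) = √225 = 15
|V_3V_4| = √((13)² + (0)²) = √169 = 13
|V_4V_5| = √((12)² + (-5)²) = √169 = 13
|V_5V_6| = √((7)² + (24)²) = √625 = 25
|V_6V_1| = √((-56)² + (-33)²) = √4225 = 65
Perimeter = 13 + 15 + 13 + 13 + 25 + 65 = 144.

144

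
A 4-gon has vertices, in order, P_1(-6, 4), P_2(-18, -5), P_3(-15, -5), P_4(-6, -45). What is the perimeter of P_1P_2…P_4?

108

|P_1P_2| = √((-12)² + (-9)²) = √225 = 15
|P_2P_3| = √((3)² + (0)²) = √9 = 3
|P_3P_4| = √((9)² + (-40)²) = √1681 = 41
|P_4P_1| = √((0)² + (49)²) = √2401 = 49
Perimeter = 15 + 3 + 41 + 49 = 108.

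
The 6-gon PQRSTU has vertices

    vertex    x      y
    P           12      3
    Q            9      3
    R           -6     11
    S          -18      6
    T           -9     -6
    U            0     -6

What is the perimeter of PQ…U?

|PQ| = √((-3)² + (0)²) = √9 = 3
|QR| = √((-15)² + (8)²) = √289 = 17
|RS| = √((-12)² + (-5)²) = √169 = 13
|ST| = √((9)² + (-12)²) = √225 = 15
|TU| = √((9)² + (0)²) = √81 = 9
|UP| = √((12)² + (9)²) = √225 = 15
Perimeter = 3 + 17 + 13 + 15 + 9 + 15 = 72.

72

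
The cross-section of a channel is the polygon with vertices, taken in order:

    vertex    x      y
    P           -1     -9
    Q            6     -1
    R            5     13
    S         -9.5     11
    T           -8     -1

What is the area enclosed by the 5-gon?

242.5

Σ = (55) + (83) + (178.5) + (97.5) + (71) = 485
Area = |Σ|/2 = 242.5.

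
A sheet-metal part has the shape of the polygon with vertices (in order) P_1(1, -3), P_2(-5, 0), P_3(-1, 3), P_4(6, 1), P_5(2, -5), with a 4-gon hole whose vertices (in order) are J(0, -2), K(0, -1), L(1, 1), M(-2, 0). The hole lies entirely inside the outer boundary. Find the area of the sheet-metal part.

37.5

Outer boundary:
Apply the shoelace formula: 2A = Σ (x_i·y_{i+1} − x_{i+1}·y_i), indices taken mod 5.
Σ = (-15) + (-15) + (-19) + (-32) + (-1) = -82
Area = |Σ|/2 = 41.
Hole:
Apply the shoelace (surveyor's) formula: 2A = Σ (x_i·y_{i+1} − x_{i+1}·y_i), indices taken mod 4.
J→K: (0)(-1) − (0)(-2) = 0
K→L: (0)(1) − (1)(-1) = 1
L→M: (1)(0) − (-2)(1) = 2
M→J: (-2)(-2) − (0)(0) = 4
Σ = 7
Area = |Σ|/2 = 3.5.
Net area = 41 − 3.5 = 37.5.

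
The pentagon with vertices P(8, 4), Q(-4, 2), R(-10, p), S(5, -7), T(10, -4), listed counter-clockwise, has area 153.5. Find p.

The doubled signed area Σ (x_i y_{i+1} − x_{i+1} y_i) is linear in p.
With p=0 it equals 244; the coefficient of p is -9 (from the two edges through R).
So -9·p + 244 = 2·153.5 = 307 ⇒ p = -7.

-7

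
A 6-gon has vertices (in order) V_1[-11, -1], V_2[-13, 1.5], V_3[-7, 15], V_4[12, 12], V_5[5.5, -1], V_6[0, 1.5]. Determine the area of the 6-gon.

Σ = (-29.5) + (-184.5) + (-264) + (-78) + (8.25) + (16.5) = -531.25
Area = |Σ|/2 = 265.625.

265.625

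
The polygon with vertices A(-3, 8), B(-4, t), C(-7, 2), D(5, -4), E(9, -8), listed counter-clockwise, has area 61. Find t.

The doubled signed area Σ (x_i y_{i+1} − x_{i+1} y_i) is linear in t.
With t=0 it equals 86; the coefficient of t is 4 (from the two edges through B).
So 4·t + 86 = 2·61 = 122 ⇒ t = 9.

9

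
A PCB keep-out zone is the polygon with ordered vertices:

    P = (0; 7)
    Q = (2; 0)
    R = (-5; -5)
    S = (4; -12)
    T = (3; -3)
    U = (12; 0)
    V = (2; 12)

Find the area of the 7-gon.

P→Q: (0)(0) − (2)(7) = -14
Q→R: (2)(-5) − (-5)(0) = -10
R→S: (-5)(-12) − (4)(-5) = 80
S→T: (4)(-3) − (3)(-12) = 24
T→U: (3)(0) − (12)(-3) = 36
U→V: (12)(12) − (2)(0) = 144
V→P: (2)(7) − (0)(12) = 14
Σ = 274
Area = |Σ|/2 = 137.

137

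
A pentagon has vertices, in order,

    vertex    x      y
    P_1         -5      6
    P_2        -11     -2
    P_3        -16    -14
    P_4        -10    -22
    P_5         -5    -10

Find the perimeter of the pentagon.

|P_1P_2| = √((-6)² + (-8)²) = √100 = 10
|P_2P_3| = √((-5)² + (-12)²) = √169 = 13
|P_3P_4| = √((6)² + (-8)²) = √100 = 10
|P_4P_5| = √((5)² + (12)²) = √169 = 13
|P_5P_1| = √((0)² + (16)²) = √256 = 16
Perimeter = 10 + 13 + 10 + 13 + 16 = 62.

62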